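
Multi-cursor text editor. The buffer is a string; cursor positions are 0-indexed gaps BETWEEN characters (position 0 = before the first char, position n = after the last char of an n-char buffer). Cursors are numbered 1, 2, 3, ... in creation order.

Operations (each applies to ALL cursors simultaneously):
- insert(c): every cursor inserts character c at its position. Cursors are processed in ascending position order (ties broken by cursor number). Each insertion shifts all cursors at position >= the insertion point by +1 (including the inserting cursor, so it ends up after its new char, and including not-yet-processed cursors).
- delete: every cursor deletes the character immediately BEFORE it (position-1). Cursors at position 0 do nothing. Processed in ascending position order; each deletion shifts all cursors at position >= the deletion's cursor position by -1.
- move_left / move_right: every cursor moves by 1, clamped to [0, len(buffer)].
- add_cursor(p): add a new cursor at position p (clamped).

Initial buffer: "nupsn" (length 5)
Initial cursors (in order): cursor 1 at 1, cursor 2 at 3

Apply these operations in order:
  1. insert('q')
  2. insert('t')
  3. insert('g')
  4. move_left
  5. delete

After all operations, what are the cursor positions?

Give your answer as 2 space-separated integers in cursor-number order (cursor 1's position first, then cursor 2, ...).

Answer: 2 6

Derivation:
After op 1 (insert('q')): buffer="nqupqsn" (len 7), cursors c1@2 c2@5, authorship .1..2..
After op 2 (insert('t')): buffer="nqtupqtsn" (len 9), cursors c1@3 c2@7, authorship .11..22..
After op 3 (insert('g')): buffer="nqtgupqtgsn" (len 11), cursors c1@4 c2@9, authorship .111..222..
After op 4 (move_left): buffer="nqtgupqtgsn" (len 11), cursors c1@3 c2@8, authorship .111..222..
After op 5 (delete): buffer="nqgupqgsn" (len 9), cursors c1@2 c2@6, authorship .11..22..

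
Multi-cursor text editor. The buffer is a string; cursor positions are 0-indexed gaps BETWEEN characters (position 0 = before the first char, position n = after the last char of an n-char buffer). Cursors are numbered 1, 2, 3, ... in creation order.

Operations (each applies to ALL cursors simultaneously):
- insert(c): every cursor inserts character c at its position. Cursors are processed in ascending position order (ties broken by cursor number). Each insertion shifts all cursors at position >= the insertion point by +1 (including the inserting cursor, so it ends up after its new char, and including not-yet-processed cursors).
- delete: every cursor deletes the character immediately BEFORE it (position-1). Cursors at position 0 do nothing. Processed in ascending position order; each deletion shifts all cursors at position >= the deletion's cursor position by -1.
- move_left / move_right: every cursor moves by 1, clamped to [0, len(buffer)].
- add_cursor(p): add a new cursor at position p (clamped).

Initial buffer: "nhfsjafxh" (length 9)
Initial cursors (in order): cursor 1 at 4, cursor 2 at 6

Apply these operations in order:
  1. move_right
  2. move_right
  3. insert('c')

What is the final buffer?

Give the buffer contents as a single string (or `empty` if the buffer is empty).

Answer: nhfsjacfxch

Derivation:
After op 1 (move_right): buffer="nhfsjafxh" (len 9), cursors c1@5 c2@7, authorship .........
After op 2 (move_right): buffer="nhfsjafxh" (len 9), cursors c1@6 c2@8, authorship .........
After op 3 (insert('c')): buffer="nhfsjacfxch" (len 11), cursors c1@7 c2@10, authorship ......1..2.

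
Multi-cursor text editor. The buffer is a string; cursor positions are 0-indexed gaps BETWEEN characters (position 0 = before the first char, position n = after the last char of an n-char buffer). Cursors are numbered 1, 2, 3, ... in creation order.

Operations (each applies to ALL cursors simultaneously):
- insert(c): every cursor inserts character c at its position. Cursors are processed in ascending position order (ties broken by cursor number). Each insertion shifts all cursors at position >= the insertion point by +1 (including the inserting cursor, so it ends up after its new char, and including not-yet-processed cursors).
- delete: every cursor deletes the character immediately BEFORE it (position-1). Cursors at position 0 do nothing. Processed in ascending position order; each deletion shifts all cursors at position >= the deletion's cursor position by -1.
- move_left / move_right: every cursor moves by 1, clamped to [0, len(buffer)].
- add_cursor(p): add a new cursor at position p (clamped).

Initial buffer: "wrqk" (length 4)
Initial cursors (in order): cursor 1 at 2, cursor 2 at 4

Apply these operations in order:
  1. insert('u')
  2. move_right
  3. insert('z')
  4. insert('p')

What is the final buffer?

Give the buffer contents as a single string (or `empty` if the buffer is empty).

Answer: wruqzpkuzp

Derivation:
After op 1 (insert('u')): buffer="wruqku" (len 6), cursors c1@3 c2@6, authorship ..1..2
After op 2 (move_right): buffer="wruqku" (len 6), cursors c1@4 c2@6, authorship ..1..2
After op 3 (insert('z')): buffer="wruqzkuz" (len 8), cursors c1@5 c2@8, authorship ..1.1.22
After op 4 (insert('p')): buffer="wruqzpkuzp" (len 10), cursors c1@6 c2@10, authorship ..1.11.222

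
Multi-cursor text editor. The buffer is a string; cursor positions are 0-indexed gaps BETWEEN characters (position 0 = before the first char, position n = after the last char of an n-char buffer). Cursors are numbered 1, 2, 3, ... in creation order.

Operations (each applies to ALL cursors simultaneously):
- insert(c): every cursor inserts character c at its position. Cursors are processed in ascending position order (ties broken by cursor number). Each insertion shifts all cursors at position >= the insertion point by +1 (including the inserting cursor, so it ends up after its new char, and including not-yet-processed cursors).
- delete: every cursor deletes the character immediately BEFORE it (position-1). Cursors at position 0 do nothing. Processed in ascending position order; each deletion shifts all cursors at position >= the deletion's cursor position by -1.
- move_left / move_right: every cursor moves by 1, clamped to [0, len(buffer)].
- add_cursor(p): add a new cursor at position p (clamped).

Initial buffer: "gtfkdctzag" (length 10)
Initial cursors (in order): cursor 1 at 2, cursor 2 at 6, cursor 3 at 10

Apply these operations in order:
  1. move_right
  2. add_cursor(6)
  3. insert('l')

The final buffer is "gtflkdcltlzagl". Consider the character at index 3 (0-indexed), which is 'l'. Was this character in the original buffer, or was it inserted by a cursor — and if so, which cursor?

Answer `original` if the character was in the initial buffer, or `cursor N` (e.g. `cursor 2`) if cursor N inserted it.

Answer: cursor 1

Derivation:
After op 1 (move_right): buffer="gtfkdctzag" (len 10), cursors c1@3 c2@7 c3@10, authorship ..........
After op 2 (add_cursor(6)): buffer="gtfkdctzag" (len 10), cursors c1@3 c4@6 c2@7 c3@10, authorship ..........
After op 3 (insert('l')): buffer="gtflkdcltlzagl" (len 14), cursors c1@4 c4@8 c2@10 c3@14, authorship ...1...4.2...3
Authorship (.=original, N=cursor N): . . . 1 . . . 4 . 2 . . . 3
Index 3: author = 1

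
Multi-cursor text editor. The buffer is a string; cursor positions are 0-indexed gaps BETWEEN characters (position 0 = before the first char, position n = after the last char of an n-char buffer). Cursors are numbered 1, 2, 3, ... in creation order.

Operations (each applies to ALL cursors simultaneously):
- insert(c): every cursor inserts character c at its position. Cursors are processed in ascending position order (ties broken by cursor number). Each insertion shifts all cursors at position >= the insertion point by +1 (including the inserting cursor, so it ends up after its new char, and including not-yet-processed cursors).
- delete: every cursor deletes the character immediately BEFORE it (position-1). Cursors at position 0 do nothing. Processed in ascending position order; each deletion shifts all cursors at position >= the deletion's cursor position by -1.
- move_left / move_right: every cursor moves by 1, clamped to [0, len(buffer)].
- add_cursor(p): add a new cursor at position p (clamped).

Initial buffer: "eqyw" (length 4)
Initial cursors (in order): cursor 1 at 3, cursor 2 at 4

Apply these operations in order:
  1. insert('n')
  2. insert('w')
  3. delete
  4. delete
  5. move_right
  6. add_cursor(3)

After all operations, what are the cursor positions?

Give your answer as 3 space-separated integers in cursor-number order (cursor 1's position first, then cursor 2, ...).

After op 1 (insert('n')): buffer="eqynwn" (len 6), cursors c1@4 c2@6, authorship ...1.2
After op 2 (insert('w')): buffer="eqynwwnw" (len 8), cursors c1@5 c2@8, authorship ...11.22
After op 3 (delete): buffer="eqynwn" (len 6), cursors c1@4 c2@6, authorship ...1.2
After op 4 (delete): buffer="eqyw" (len 4), cursors c1@3 c2@4, authorship ....
After op 5 (move_right): buffer="eqyw" (len 4), cursors c1@4 c2@4, authorship ....
After op 6 (add_cursor(3)): buffer="eqyw" (len 4), cursors c3@3 c1@4 c2@4, authorship ....

Answer: 4 4 3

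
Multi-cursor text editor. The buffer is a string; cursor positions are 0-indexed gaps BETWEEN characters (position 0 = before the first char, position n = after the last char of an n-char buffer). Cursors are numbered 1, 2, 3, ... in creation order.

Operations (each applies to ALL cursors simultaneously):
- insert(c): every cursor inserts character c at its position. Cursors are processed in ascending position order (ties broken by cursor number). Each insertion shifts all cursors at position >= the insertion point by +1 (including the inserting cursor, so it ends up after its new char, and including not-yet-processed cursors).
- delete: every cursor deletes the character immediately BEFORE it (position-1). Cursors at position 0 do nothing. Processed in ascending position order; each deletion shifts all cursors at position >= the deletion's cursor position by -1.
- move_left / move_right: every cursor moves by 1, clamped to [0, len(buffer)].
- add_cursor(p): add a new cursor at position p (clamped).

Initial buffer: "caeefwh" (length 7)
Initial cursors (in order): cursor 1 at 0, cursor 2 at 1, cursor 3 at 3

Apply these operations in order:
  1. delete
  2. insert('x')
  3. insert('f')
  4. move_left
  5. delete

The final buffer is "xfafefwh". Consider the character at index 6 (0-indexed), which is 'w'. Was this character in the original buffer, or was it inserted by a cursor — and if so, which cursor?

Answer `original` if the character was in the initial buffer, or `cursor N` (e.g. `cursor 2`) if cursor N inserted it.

Answer: original

Derivation:
After op 1 (delete): buffer="aefwh" (len 5), cursors c1@0 c2@0 c3@1, authorship .....
After op 2 (insert('x')): buffer="xxaxefwh" (len 8), cursors c1@2 c2@2 c3@4, authorship 12.3....
After op 3 (insert('f')): buffer="xxffaxfefwh" (len 11), cursors c1@4 c2@4 c3@7, authorship 1212.33....
After op 4 (move_left): buffer="xxffaxfefwh" (len 11), cursors c1@3 c2@3 c3@6, authorship 1212.33....
After op 5 (delete): buffer="xfafefwh" (len 8), cursors c1@1 c2@1 c3@3, authorship 12.3....
Authorship (.=original, N=cursor N): 1 2 . 3 . . . .
Index 6: author = original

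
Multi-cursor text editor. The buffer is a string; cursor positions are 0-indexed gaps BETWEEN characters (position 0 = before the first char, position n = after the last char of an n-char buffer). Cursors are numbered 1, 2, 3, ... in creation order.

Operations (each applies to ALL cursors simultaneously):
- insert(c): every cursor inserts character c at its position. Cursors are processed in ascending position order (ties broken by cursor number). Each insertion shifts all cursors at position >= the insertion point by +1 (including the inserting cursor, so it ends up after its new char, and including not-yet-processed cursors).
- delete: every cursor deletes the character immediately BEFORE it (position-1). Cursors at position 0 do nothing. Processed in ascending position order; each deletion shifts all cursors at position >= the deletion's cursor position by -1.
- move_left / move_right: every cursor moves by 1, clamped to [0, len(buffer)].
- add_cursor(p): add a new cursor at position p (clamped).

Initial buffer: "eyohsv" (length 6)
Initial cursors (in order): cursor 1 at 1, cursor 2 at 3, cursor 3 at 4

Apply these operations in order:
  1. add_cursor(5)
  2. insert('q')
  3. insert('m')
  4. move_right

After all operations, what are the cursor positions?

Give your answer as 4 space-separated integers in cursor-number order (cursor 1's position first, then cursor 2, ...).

After op 1 (add_cursor(5)): buffer="eyohsv" (len 6), cursors c1@1 c2@3 c3@4 c4@5, authorship ......
After op 2 (insert('q')): buffer="eqyoqhqsqv" (len 10), cursors c1@2 c2@5 c3@7 c4@9, authorship .1..2.3.4.
After op 3 (insert('m')): buffer="eqmyoqmhqmsqmv" (len 14), cursors c1@3 c2@7 c3@10 c4@13, authorship .11..22.33.44.
After op 4 (move_right): buffer="eqmyoqmhqmsqmv" (len 14), cursors c1@4 c2@8 c3@11 c4@14, authorship .11..22.33.44.

Answer: 4 8 11 14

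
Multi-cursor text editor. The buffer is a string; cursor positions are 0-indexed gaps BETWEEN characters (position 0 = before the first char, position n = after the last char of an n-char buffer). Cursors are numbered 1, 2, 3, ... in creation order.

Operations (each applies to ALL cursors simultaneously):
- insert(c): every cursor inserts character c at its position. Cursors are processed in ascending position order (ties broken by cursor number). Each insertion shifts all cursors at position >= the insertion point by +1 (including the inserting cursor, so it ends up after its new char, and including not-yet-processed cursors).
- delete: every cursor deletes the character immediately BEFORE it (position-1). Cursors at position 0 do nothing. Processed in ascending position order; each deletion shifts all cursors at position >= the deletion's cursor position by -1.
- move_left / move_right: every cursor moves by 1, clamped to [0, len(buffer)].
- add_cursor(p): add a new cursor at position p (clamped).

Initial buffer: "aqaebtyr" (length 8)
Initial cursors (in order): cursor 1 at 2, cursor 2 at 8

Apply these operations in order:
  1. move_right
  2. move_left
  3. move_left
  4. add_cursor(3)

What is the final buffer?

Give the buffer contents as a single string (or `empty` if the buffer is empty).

After op 1 (move_right): buffer="aqaebtyr" (len 8), cursors c1@3 c2@8, authorship ........
After op 2 (move_left): buffer="aqaebtyr" (len 8), cursors c1@2 c2@7, authorship ........
After op 3 (move_left): buffer="aqaebtyr" (len 8), cursors c1@1 c2@6, authorship ........
After op 4 (add_cursor(3)): buffer="aqaebtyr" (len 8), cursors c1@1 c3@3 c2@6, authorship ........

Answer: aqaebtyr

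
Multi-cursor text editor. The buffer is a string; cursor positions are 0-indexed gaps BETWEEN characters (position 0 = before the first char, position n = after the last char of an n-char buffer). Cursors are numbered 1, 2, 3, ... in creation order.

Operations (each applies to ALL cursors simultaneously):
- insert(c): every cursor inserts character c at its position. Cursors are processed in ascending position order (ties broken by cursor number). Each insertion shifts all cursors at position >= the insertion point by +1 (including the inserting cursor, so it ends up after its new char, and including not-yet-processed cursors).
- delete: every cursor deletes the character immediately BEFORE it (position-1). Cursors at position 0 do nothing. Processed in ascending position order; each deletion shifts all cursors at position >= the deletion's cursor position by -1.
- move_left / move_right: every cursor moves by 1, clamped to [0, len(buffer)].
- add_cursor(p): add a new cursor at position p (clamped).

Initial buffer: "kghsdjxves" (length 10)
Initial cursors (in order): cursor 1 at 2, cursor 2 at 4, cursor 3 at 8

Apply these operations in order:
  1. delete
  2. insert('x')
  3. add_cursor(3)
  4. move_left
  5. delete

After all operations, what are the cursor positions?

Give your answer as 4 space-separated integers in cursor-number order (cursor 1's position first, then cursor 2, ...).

Answer: 0 0 3 0

Derivation:
After op 1 (delete): buffer="khdjxes" (len 7), cursors c1@1 c2@2 c3@5, authorship .......
After op 2 (insert('x')): buffer="kxhxdjxxes" (len 10), cursors c1@2 c2@4 c3@8, authorship .1.2...3..
After op 3 (add_cursor(3)): buffer="kxhxdjxxes" (len 10), cursors c1@2 c4@3 c2@4 c3@8, authorship .1.2...3..
After op 4 (move_left): buffer="kxhxdjxxes" (len 10), cursors c1@1 c4@2 c2@3 c3@7, authorship .1.2...3..
After op 5 (delete): buffer="xdjxes" (len 6), cursors c1@0 c2@0 c4@0 c3@3, authorship 2..3..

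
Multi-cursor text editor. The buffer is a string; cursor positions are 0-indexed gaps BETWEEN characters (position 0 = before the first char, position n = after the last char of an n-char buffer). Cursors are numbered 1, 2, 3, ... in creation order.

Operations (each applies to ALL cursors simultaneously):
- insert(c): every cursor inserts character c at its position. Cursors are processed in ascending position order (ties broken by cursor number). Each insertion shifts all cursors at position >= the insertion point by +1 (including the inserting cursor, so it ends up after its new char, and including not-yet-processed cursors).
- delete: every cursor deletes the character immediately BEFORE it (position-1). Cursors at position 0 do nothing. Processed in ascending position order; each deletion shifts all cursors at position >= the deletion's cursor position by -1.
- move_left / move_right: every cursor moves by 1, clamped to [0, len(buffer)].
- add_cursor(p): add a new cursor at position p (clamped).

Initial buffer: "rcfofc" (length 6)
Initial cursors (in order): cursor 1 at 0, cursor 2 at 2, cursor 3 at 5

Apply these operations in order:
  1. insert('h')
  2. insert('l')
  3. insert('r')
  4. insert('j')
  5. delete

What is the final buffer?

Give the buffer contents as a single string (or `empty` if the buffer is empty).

After op 1 (insert('h')): buffer="hrchfofhc" (len 9), cursors c1@1 c2@4 c3@8, authorship 1..2...3.
After op 2 (insert('l')): buffer="hlrchlfofhlc" (len 12), cursors c1@2 c2@6 c3@11, authorship 11..22...33.
After op 3 (insert('r')): buffer="hlrrchlrfofhlrc" (len 15), cursors c1@3 c2@8 c3@14, authorship 111..222...333.
After op 4 (insert('j')): buffer="hlrjrchlrjfofhlrjc" (len 18), cursors c1@4 c2@10 c3@17, authorship 1111..2222...3333.
After op 5 (delete): buffer="hlrrchlrfofhlrc" (len 15), cursors c1@3 c2@8 c3@14, authorship 111..222...333.

Answer: hlrrchlrfofhlrc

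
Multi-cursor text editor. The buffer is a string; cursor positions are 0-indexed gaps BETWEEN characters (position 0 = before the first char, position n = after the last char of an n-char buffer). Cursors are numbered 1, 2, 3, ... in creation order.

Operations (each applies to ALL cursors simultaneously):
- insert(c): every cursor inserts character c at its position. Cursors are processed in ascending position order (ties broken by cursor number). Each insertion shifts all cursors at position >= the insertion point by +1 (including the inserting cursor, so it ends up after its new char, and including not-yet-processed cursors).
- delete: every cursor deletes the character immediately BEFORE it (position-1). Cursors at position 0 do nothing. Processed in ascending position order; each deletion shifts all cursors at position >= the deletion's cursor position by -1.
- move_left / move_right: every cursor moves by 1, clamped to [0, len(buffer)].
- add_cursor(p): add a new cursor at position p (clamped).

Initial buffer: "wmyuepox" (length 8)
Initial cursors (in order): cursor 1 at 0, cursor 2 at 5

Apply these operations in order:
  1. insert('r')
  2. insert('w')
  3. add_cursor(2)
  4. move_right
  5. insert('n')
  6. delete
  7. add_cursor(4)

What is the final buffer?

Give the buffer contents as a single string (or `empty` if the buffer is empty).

Answer: rwwmyuerwpox

Derivation:
After op 1 (insert('r')): buffer="rwmyuerpox" (len 10), cursors c1@1 c2@7, authorship 1.....2...
After op 2 (insert('w')): buffer="rwwmyuerwpox" (len 12), cursors c1@2 c2@9, authorship 11.....22...
After op 3 (add_cursor(2)): buffer="rwwmyuerwpox" (len 12), cursors c1@2 c3@2 c2@9, authorship 11.....22...
After op 4 (move_right): buffer="rwwmyuerwpox" (len 12), cursors c1@3 c3@3 c2@10, authorship 11.....22...
After op 5 (insert('n')): buffer="rwwnnmyuerwpnox" (len 15), cursors c1@5 c3@5 c2@13, authorship 11.13....22.2..
After op 6 (delete): buffer="rwwmyuerwpox" (len 12), cursors c1@3 c3@3 c2@10, authorship 11.....22...
After op 7 (add_cursor(4)): buffer="rwwmyuerwpox" (len 12), cursors c1@3 c3@3 c4@4 c2@10, authorship 11.....22...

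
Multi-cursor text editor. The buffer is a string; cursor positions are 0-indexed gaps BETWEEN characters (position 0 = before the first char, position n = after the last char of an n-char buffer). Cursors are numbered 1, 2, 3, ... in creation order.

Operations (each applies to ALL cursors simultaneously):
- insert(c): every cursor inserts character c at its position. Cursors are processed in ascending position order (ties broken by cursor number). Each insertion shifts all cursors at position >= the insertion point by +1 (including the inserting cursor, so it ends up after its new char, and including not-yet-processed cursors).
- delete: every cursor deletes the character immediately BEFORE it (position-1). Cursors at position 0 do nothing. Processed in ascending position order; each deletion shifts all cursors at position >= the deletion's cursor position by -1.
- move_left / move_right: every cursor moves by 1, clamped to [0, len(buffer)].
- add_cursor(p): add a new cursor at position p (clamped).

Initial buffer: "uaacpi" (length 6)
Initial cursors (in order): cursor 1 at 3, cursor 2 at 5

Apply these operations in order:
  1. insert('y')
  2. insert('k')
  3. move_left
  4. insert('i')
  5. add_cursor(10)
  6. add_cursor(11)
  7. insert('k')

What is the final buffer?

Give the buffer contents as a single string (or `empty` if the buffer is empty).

Answer: uaayikkcpyikkkki

Derivation:
After op 1 (insert('y')): buffer="uaaycpyi" (len 8), cursors c1@4 c2@7, authorship ...1..2.
After op 2 (insert('k')): buffer="uaaykcpyki" (len 10), cursors c1@5 c2@9, authorship ...11..22.
After op 3 (move_left): buffer="uaaykcpyki" (len 10), cursors c1@4 c2@8, authorship ...11..22.
After op 4 (insert('i')): buffer="uaayikcpyiki" (len 12), cursors c1@5 c2@10, authorship ...111..222.
After op 5 (add_cursor(10)): buffer="uaayikcpyiki" (len 12), cursors c1@5 c2@10 c3@10, authorship ...111..222.
After op 6 (add_cursor(11)): buffer="uaayikcpyiki" (len 12), cursors c1@5 c2@10 c3@10 c4@11, authorship ...111..222.
After op 7 (insert('k')): buffer="uaayikkcpyikkkki" (len 16), cursors c1@6 c2@13 c3@13 c4@15, authorship ...1111..222324.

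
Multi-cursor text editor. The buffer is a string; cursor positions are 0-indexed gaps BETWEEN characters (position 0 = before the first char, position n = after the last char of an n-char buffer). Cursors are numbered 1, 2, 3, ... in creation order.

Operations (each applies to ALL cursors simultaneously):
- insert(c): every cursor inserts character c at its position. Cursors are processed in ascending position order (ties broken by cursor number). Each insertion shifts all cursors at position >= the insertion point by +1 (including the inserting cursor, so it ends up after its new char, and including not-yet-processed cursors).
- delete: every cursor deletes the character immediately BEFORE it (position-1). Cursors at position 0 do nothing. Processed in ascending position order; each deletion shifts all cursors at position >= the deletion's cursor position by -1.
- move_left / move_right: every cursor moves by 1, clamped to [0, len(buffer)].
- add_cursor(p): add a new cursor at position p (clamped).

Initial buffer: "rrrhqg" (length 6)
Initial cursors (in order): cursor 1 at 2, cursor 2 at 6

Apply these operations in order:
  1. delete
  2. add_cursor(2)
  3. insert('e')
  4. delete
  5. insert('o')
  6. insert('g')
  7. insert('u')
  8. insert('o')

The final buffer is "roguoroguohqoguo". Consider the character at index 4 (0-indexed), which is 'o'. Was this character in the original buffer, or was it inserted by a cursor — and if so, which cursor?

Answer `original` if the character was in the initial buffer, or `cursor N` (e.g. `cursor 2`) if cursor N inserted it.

After op 1 (delete): buffer="rrhq" (len 4), cursors c1@1 c2@4, authorship ....
After op 2 (add_cursor(2)): buffer="rrhq" (len 4), cursors c1@1 c3@2 c2@4, authorship ....
After op 3 (insert('e')): buffer="rerehqe" (len 7), cursors c1@2 c3@4 c2@7, authorship .1.3..2
After op 4 (delete): buffer="rrhq" (len 4), cursors c1@1 c3@2 c2@4, authorship ....
After op 5 (insert('o')): buffer="rorohqo" (len 7), cursors c1@2 c3@4 c2@7, authorship .1.3..2
After op 6 (insert('g')): buffer="rogroghqog" (len 10), cursors c1@3 c3@6 c2@10, authorship .11.33..22
After op 7 (insert('u')): buffer="roguroguhqogu" (len 13), cursors c1@4 c3@8 c2@13, authorship .111.333..222
After op 8 (insert('o')): buffer="roguoroguohqoguo" (len 16), cursors c1@5 c3@10 c2@16, authorship .1111.3333..2222
Authorship (.=original, N=cursor N): . 1 1 1 1 . 3 3 3 3 . . 2 2 2 2
Index 4: author = 1

Answer: cursor 1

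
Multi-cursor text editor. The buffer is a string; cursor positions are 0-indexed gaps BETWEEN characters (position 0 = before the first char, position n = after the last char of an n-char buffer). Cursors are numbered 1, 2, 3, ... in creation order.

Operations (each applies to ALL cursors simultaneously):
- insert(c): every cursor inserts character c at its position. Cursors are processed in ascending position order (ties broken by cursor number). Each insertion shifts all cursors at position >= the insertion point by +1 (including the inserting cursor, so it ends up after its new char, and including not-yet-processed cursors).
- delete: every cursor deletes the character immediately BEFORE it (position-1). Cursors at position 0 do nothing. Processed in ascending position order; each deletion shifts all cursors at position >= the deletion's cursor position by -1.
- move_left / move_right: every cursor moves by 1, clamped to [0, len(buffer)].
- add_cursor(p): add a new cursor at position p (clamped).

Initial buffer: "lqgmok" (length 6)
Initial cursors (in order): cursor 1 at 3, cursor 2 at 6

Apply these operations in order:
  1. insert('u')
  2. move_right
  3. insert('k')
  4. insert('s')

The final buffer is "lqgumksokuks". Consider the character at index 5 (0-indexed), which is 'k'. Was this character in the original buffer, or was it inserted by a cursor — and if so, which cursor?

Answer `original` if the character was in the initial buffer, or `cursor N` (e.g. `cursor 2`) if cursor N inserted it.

After op 1 (insert('u')): buffer="lqgumoku" (len 8), cursors c1@4 c2@8, authorship ...1...2
After op 2 (move_right): buffer="lqgumoku" (len 8), cursors c1@5 c2@8, authorship ...1...2
After op 3 (insert('k')): buffer="lqgumkokuk" (len 10), cursors c1@6 c2@10, authorship ...1.1..22
After op 4 (insert('s')): buffer="lqgumksokuks" (len 12), cursors c1@7 c2@12, authorship ...1.11..222
Authorship (.=original, N=cursor N): . . . 1 . 1 1 . . 2 2 2
Index 5: author = 1

Answer: cursor 1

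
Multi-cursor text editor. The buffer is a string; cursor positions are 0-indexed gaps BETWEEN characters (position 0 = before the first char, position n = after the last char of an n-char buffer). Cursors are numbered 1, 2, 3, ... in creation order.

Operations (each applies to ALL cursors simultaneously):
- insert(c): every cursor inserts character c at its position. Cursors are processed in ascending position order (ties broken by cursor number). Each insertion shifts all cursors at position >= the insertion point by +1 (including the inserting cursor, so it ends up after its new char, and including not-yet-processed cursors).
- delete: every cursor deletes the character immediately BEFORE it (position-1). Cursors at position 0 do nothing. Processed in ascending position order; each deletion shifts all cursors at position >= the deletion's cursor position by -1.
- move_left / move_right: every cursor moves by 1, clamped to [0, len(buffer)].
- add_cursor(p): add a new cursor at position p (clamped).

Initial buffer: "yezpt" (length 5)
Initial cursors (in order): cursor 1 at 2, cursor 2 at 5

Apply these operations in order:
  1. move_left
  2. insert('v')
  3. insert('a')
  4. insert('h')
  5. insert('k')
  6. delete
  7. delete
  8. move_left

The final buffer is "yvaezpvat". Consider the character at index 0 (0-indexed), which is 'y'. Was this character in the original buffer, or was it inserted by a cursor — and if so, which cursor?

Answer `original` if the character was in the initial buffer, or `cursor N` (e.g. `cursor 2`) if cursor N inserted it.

Answer: original

Derivation:
After op 1 (move_left): buffer="yezpt" (len 5), cursors c1@1 c2@4, authorship .....
After op 2 (insert('v')): buffer="yvezpvt" (len 7), cursors c1@2 c2@6, authorship .1...2.
After op 3 (insert('a')): buffer="yvaezpvat" (len 9), cursors c1@3 c2@8, authorship .11...22.
After op 4 (insert('h')): buffer="yvahezpvaht" (len 11), cursors c1@4 c2@10, authorship .111...222.
After op 5 (insert('k')): buffer="yvahkezpvahkt" (len 13), cursors c1@5 c2@12, authorship .1111...2222.
After op 6 (delete): buffer="yvahezpvaht" (len 11), cursors c1@4 c2@10, authorship .111...222.
After op 7 (delete): buffer="yvaezpvat" (len 9), cursors c1@3 c2@8, authorship .11...22.
After op 8 (move_left): buffer="yvaezpvat" (len 9), cursors c1@2 c2@7, authorship .11...22.
Authorship (.=original, N=cursor N): . 1 1 . . . 2 2 .
Index 0: author = original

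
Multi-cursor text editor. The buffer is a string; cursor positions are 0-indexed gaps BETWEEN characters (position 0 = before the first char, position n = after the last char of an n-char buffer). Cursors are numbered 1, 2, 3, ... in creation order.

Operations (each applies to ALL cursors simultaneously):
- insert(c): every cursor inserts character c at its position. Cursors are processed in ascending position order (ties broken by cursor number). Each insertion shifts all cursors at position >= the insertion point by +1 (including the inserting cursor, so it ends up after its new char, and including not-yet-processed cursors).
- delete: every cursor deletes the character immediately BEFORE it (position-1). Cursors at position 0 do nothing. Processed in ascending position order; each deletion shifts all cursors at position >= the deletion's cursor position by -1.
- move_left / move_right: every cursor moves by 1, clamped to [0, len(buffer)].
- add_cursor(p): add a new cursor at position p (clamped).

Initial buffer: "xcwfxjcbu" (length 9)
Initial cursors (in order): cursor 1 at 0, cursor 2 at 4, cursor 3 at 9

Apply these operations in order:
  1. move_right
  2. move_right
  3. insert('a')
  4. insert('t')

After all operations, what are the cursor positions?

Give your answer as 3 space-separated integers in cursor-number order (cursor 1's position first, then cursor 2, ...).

After op 1 (move_right): buffer="xcwfxjcbu" (len 9), cursors c1@1 c2@5 c3@9, authorship .........
After op 2 (move_right): buffer="xcwfxjcbu" (len 9), cursors c1@2 c2@6 c3@9, authorship .........
After op 3 (insert('a')): buffer="xcawfxjacbua" (len 12), cursors c1@3 c2@8 c3@12, authorship ..1....2...3
After op 4 (insert('t')): buffer="xcatwfxjatcbuat" (len 15), cursors c1@4 c2@10 c3@15, authorship ..11....22...33

Answer: 4 10 15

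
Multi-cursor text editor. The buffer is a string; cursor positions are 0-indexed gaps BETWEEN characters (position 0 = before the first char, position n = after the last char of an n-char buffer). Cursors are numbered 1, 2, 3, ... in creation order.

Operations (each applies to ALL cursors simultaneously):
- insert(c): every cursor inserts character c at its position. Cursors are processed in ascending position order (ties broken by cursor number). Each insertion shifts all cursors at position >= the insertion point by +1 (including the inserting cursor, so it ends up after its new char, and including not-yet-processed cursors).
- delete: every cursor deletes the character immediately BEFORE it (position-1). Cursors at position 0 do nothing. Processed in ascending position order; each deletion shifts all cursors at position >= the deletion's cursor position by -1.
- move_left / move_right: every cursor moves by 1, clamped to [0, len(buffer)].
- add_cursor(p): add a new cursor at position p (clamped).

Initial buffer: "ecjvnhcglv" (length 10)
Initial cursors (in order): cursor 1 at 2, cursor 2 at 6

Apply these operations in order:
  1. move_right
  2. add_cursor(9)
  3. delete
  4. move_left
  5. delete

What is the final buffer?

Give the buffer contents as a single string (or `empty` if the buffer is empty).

After op 1 (move_right): buffer="ecjvnhcglv" (len 10), cursors c1@3 c2@7, authorship ..........
After op 2 (add_cursor(9)): buffer="ecjvnhcglv" (len 10), cursors c1@3 c2@7 c3@9, authorship ..........
After op 3 (delete): buffer="ecvnhgv" (len 7), cursors c1@2 c2@5 c3@6, authorship .......
After op 4 (move_left): buffer="ecvnhgv" (len 7), cursors c1@1 c2@4 c3@5, authorship .......
After op 5 (delete): buffer="cvgv" (len 4), cursors c1@0 c2@2 c3@2, authorship ....

Answer: cvgv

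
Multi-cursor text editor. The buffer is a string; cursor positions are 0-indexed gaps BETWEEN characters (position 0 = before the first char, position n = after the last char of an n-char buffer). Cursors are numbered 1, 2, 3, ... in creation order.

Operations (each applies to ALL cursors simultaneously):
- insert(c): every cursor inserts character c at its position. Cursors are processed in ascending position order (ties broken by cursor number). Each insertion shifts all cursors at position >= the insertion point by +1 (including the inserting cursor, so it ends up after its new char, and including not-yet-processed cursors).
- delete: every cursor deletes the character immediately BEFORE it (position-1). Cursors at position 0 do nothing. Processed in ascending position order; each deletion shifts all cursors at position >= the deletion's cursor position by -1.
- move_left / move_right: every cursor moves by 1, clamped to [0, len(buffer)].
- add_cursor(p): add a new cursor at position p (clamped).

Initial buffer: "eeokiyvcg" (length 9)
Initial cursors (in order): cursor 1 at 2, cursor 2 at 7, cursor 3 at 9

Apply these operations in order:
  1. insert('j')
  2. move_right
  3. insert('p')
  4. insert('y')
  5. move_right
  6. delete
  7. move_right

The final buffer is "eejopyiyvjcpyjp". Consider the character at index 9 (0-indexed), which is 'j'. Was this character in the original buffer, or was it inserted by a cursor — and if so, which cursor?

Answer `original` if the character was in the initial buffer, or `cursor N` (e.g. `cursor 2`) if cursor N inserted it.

After op 1 (insert('j')): buffer="eejokiyvjcgj" (len 12), cursors c1@3 c2@9 c3@12, authorship ..1.....2..3
After op 2 (move_right): buffer="eejokiyvjcgj" (len 12), cursors c1@4 c2@10 c3@12, authorship ..1.....2..3
After op 3 (insert('p')): buffer="eejopkiyvjcpgjp" (len 15), cursors c1@5 c2@12 c3@15, authorship ..1.1....2.2.33
After op 4 (insert('y')): buffer="eejopykiyvjcpygjpy" (len 18), cursors c1@6 c2@14 c3@18, authorship ..1.11....2.22.333
After op 5 (move_right): buffer="eejopykiyvjcpygjpy" (len 18), cursors c1@7 c2@15 c3@18, authorship ..1.11....2.22.333
After op 6 (delete): buffer="eejopyiyvjcpyjp" (len 15), cursors c1@6 c2@13 c3@15, authorship ..1.11...2.2233
After op 7 (move_right): buffer="eejopyiyvjcpyjp" (len 15), cursors c1@7 c2@14 c3@15, authorship ..1.11...2.2233
Authorship (.=original, N=cursor N): . . 1 . 1 1 . . . 2 . 2 2 3 3
Index 9: author = 2

Answer: cursor 2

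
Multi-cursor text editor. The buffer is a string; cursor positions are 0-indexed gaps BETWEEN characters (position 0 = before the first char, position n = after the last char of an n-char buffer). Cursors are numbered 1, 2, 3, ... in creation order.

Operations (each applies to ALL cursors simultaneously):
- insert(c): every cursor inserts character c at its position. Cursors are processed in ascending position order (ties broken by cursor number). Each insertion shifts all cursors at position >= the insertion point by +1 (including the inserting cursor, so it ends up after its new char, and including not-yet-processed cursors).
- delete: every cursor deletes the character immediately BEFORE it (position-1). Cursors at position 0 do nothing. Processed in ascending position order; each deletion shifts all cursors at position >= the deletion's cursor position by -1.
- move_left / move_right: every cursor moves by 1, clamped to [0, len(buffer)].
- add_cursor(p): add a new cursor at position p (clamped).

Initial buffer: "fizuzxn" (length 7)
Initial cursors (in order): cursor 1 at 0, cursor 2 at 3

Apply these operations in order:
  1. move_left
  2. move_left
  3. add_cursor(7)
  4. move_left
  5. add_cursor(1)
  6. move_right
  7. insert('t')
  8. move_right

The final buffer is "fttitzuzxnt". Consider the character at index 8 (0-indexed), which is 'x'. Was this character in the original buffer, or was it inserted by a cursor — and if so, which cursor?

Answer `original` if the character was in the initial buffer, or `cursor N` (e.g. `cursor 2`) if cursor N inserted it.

Answer: original

Derivation:
After op 1 (move_left): buffer="fizuzxn" (len 7), cursors c1@0 c2@2, authorship .......
After op 2 (move_left): buffer="fizuzxn" (len 7), cursors c1@0 c2@1, authorship .......
After op 3 (add_cursor(7)): buffer="fizuzxn" (len 7), cursors c1@0 c2@1 c3@7, authorship .......
After op 4 (move_left): buffer="fizuzxn" (len 7), cursors c1@0 c2@0 c3@6, authorship .......
After op 5 (add_cursor(1)): buffer="fizuzxn" (len 7), cursors c1@0 c2@0 c4@1 c3@6, authorship .......
After op 6 (move_right): buffer="fizuzxn" (len 7), cursors c1@1 c2@1 c4@2 c3@7, authorship .......
After op 7 (insert('t')): buffer="fttitzuzxnt" (len 11), cursors c1@3 c2@3 c4@5 c3@11, authorship .12.4.....3
After op 8 (move_right): buffer="fttitzuzxnt" (len 11), cursors c1@4 c2@4 c4@6 c3@11, authorship .12.4.....3
Authorship (.=original, N=cursor N): . 1 2 . 4 . . . . . 3
Index 8: author = original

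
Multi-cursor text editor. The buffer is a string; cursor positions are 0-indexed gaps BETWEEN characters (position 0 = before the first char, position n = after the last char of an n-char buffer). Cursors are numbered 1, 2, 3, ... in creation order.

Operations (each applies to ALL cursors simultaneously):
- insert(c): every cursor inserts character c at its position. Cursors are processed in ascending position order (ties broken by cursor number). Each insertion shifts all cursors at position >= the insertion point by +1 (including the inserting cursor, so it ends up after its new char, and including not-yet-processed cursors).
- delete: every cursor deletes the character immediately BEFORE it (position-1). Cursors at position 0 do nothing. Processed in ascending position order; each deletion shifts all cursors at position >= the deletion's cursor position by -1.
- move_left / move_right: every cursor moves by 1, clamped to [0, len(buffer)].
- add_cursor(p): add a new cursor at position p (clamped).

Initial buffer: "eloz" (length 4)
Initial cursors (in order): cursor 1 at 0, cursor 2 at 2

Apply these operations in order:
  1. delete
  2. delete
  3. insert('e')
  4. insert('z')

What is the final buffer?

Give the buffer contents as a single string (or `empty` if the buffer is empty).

Answer: eezzoz

Derivation:
After op 1 (delete): buffer="eoz" (len 3), cursors c1@0 c2@1, authorship ...
After op 2 (delete): buffer="oz" (len 2), cursors c1@0 c2@0, authorship ..
After op 3 (insert('e')): buffer="eeoz" (len 4), cursors c1@2 c2@2, authorship 12..
After op 4 (insert('z')): buffer="eezzoz" (len 6), cursors c1@4 c2@4, authorship 1212..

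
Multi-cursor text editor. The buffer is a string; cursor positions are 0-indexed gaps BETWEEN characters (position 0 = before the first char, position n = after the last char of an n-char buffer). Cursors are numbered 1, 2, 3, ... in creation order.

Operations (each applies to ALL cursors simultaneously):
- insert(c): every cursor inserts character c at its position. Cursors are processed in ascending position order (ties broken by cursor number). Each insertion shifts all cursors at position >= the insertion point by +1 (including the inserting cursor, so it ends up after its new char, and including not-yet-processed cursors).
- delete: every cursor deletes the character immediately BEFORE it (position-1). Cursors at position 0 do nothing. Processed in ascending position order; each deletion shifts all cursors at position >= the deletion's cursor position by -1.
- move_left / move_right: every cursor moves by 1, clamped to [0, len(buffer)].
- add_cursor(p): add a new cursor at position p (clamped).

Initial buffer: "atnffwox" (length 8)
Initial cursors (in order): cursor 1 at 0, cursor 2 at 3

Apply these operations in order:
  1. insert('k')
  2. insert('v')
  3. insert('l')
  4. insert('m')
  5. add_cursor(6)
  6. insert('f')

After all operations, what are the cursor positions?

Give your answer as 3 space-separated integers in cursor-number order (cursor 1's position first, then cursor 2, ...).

After op 1 (insert('k')): buffer="katnkffwox" (len 10), cursors c1@1 c2@5, authorship 1...2.....
After op 2 (insert('v')): buffer="kvatnkvffwox" (len 12), cursors c1@2 c2@7, authorship 11...22.....
After op 3 (insert('l')): buffer="kvlatnkvlffwox" (len 14), cursors c1@3 c2@9, authorship 111...222.....
After op 4 (insert('m')): buffer="kvlmatnkvlmffwox" (len 16), cursors c1@4 c2@11, authorship 1111...2222.....
After op 5 (add_cursor(6)): buffer="kvlmatnkvlmffwox" (len 16), cursors c1@4 c3@6 c2@11, authorship 1111...2222.....
After op 6 (insert('f')): buffer="kvlmfatfnkvlmfffwox" (len 19), cursors c1@5 c3@8 c2@14, authorship 11111..3.22222.....

Answer: 5 14 8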